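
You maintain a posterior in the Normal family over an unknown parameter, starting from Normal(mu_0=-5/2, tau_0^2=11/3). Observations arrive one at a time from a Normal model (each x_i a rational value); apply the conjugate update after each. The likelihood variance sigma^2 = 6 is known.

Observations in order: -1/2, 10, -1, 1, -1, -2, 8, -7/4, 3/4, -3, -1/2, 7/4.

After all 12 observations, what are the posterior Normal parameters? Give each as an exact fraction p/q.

obs 1: x=-1/2 → posterior Normal(-101/58, 66/29)
obs 2: x=10 → posterior Normal(119/80, 33/20)
obs 3: x=-1 → posterior Normal(97/102, 22/17)
obs 4: x=1 → posterior Normal(119/124, 33/31)
obs 5: x=-1 → posterior Normal(97/146, 66/73)
obs 6: x=-2 → posterior Normal(53/168, 11/14)
obs 7: x=8 → posterior Normal(229/190, 66/95)
obs 8: x=-7/4 → posterior Normal(381/424, 33/53)
obs 9: x=3/4 → posterior Normal(23/26, 22/39)
obs 10: x=-3 → posterior Normal(141/256, 33/64)
obs 11: x=-1/2 → posterior Normal(65/139, 66/139)
obs 12: x=7/4 → posterior Normal(337/600, 11/25)

mu_0=337/600, tau_0^2=11/25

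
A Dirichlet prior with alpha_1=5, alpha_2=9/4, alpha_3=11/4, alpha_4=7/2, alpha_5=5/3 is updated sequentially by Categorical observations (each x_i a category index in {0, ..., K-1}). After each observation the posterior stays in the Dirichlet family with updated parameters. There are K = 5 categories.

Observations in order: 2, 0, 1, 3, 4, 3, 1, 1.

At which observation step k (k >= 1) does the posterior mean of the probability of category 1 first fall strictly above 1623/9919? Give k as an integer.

obs 1: x=2 → posterior Dirichlet(5, 9/4, 15/4, 7/2, 5/3)
obs 2: x=0 → posterior Dirichlet(6, 9/4, 15/4, 7/2, 5/3)
obs 3: x=1 → posterior Dirichlet(6, 13/4, 15/4, 7/2, 5/3)
obs 4: x=3 → posterior Dirichlet(6, 13/4, 15/4, 9/2, 5/3)
obs 5: x=4 → posterior Dirichlet(6, 13/4, 15/4, 9/2, 8/3)
obs 6: x=3 → posterior Dirichlet(6, 13/4, 15/4, 11/2, 8/3)
obs 7: x=1 → posterior Dirichlet(6, 17/4, 15/4, 11/2, 8/3)
obs 8: x=1 → posterior Dirichlet(6, 21/4, 15/4, 11/2, 8/3)

k = 3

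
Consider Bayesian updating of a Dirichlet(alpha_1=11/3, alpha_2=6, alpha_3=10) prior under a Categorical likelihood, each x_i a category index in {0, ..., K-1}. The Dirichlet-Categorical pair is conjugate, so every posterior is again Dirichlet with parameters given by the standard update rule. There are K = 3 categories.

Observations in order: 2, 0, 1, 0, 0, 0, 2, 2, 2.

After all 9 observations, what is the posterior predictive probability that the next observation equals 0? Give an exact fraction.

obs 1: x=2 → posterior Dirichlet(11/3, 6, 11)
obs 2: x=0 → posterior Dirichlet(14/3, 6, 11)
obs 3: x=1 → posterior Dirichlet(14/3, 7, 11)
obs 4: x=0 → posterior Dirichlet(17/3, 7, 11)
obs 5: x=0 → posterior Dirichlet(20/3, 7, 11)
obs 6: x=0 → posterior Dirichlet(23/3, 7, 11)
obs 7: x=2 → posterior Dirichlet(23/3, 7, 12)
obs 8: x=2 → posterior Dirichlet(23/3, 7, 13)
obs 9: x=2 → posterior Dirichlet(23/3, 7, 14)

23/86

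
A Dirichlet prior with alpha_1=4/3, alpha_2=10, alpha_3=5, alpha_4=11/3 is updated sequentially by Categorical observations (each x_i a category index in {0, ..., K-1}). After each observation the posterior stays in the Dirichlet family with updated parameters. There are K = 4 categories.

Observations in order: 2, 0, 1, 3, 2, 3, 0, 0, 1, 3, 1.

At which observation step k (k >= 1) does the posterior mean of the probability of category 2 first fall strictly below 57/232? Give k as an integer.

obs 1: x=2 → posterior Dirichlet(4/3, 10, 6, 11/3)
obs 2: x=0 → posterior Dirichlet(7/3, 10, 6, 11/3)
obs 3: x=1 → posterior Dirichlet(7/3, 11, 6, 11/3)
obs 4: x=3 → posterior Dirichlet(7/3, 11, 6, 14/3)
obs 5: x=2 → posterior Dirichlet(7/3, 11, 7, 14/3)
obs 6: x=3 → posterior Dirichlet(7/3, 11, 7, 17/3)
obs 7: x=0 → posterior Dirichlet(10/3, 11, 7, 17/3)
obs 8: x=0 → posterior Dirichlet(13/3, 11, 7, 17/3)
obs 9: x=1 → posterior Dirichlet(13/3, 12, 7, 17/3)
obs 10: x=3 → posterior Dirichlet(13/3, 12, 7, 20/3)
obs 11: x=1 → posterior Dirichlet(13/3, 13, 7, 20/3)

k = 9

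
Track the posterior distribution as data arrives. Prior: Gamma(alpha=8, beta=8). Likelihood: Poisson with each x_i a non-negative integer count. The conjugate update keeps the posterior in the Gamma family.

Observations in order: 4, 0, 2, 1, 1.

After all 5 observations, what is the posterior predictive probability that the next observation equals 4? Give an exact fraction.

obs 1: x=4 → posterior Gamma(12, 9)
obs 2: x=0 → posterior Gamma(12, 10)
obs 3: x=2 → posterior Gamma(14, 11)
obs 4: x=1 → posterior Gamma(15, 12)
obs 5: x=1 → posterior Gamma(16, 13)

644788694298501265929/20917063856321200390144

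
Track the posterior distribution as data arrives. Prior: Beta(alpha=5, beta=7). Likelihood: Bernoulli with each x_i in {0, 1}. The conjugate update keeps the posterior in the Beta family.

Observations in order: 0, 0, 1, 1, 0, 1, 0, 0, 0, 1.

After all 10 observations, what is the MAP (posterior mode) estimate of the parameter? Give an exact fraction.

obs 1: x=0 → posterior Beta(5, 8)
obs 2: x=0 → posterior Beta(5, 9)
obs 3: x=1 → posterior Beta(6, 9)
obs 4: x=1 → posterior Beta(7, 9)
obs 5: x=0 → posterior Beta(7, 10)
obs 6: x=1 → posterior Beta(8, 10)
obs 7: x=0 → posterior Beta(8, 11)
obs 8: x=0 → posterior Beta(8, 12)
obs 9: x=0 → posterior Beta(8, 13)
obs 10: x=1 → posterior Beta(9, 13)

2/5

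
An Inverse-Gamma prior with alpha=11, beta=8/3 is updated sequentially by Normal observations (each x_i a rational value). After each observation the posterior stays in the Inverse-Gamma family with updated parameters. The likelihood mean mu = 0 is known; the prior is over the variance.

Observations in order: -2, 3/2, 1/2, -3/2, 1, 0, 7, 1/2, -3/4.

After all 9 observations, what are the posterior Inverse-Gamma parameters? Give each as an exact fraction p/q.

alpha=31/2, beta=3115/96

obs 1: x=-2 → posterior Inverse-Gamma(23/2, 14/3)
obs 2: x=3/2 → posterior Inverse-Gamma(12, 139/24)
obs 3: x=1/2 → posterior Inverse-Gamma(25/2, 71/12)
obs 4: x=-3/2 → posterior Inverse-Gamma(13, 169/24)
obs 5: x=1 → posterior Inverse-Gamma(27/2, 181/24)
obs 6: x=0 → posterior Inverse-Gamma(14, 181/24)
obs 7: x=7 → posterior Inverse-Gamma(29/2, 769/24)
obs 8: x=1/2 → posterior Inverse-Gamma(15, 193/6)
obs 9: x=-3/4 → posterior Inverse-Gamma(31/2, 3115/96)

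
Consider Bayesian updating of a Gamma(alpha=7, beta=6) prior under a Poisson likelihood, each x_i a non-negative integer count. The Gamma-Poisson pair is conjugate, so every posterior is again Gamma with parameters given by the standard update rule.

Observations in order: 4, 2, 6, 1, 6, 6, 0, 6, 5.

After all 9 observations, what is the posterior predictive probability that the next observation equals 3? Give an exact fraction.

2647747332576091782543204544708714820444583892822265625/12259964326927110866866776217202473468949912977468817408

obs 1: x=4 → posterior Gamma(11, 7)
obs 2: x=2 → posterior Gamma(13, 8)
obs 3: x=6 → posterior Gamma(19, 9)
obs 4: x=1 → posterior Gamma(20, 10)
obs 5: x=6 → posterior Gamma(26, 11)
obs 6: x=6 → posterior Gamma(32, 12)
obs 7: x=0 → posterior Gamma(32, 13)
obs 8: x=6 → posterior Gamma(38, 14)
obs 9: x=5 → posterior Gamma(43, 15)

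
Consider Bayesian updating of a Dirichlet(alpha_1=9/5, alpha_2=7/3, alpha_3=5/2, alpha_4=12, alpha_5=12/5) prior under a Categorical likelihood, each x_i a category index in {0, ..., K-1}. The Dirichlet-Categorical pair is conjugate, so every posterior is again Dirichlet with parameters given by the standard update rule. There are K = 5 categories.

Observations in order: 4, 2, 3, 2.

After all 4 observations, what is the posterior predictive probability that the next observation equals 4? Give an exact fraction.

102/751

obs 1: x=4 → posterior Dirichlet(9/5, 7/3, 5/2, 12, 17/5)
obs 2: x=2 → posterior Dirichlet(9/5, 7/3, 7/2, 12, 17/5)
obs 3: x=3 → posterior Dirichlet(9/5, 7/3, 7/2, 13, 17/5)
obs 4: x=2 → posterior Dirichlet(9/5, 7/3, 9/2, 13, 17/5)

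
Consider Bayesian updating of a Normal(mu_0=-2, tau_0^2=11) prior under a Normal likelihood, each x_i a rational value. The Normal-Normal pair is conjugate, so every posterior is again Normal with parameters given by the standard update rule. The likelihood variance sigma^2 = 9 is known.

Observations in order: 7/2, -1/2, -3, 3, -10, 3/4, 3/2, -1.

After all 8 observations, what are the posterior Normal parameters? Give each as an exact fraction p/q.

mu_0=-325/388, tau_0^2=99/97

obs 1: x=7/2 → posterior Normal(41/40, 99/20)
obs 2: x=-1/2 → posterior Normal(15/31, 99/31)
obs 3: x=-3 → posterior Normal(-3/7, 33/14)
obs 4: x=3 → posterior Normal(15/53, 99/53)
obs 5: x=-10 → posterior Normal(-95/64, 99/64)
obs 6: x=3/4 → posterior Normal(-347/300, 33/25)
obs 7: x=3/2 → posterior Normal(-281/344, 99/86)
obs 8: x=-1 → posterior Normal(-325/388, 99/97)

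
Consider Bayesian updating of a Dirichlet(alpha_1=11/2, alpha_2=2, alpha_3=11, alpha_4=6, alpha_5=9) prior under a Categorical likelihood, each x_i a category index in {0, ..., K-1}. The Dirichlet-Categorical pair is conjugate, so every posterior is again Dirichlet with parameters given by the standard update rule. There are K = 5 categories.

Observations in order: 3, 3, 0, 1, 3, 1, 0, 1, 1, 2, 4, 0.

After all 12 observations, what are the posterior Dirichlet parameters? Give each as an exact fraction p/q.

obs 1: x=3 → posterior Dirichlet(11/2, 2, 11, 7, 9)
obs 2: x=3 → posterior Dirichlet(11/2, 2, 11, 8, 9)
obs 3: x=0 → posterior Dirichlet(13/2, 2, 11, 8, 9)
obs 4: x=1 → posterior Dirichlet(13/2, 3, 11, 8, 9)
obs 5: x=3 → posterior Dirichlet(13/2, 3, 11, 9, 9)
obs 6: x=1 → posterior Dirichlet(13/2, 4, 11, 9, 9)
obs 7: x=0 → posterior Dirichlet(15/2, 4, 11, 9, 9)
obs 8: x=1 → posterior Dirichlet(15/2, 5, 11, 9, 9)
obs 9: x=1 → posterior Dirichlet(15/2, 6, 11, 9, 9)
obs 10: x=2 → posterior Dirichlet(15/2, 6, 12, 9, 9)
obs 11: x=4 → posterior Dirichlet(15/2, 6, 12, 9, 10)
obs 12: x=0 → posterior Dirichlet(17/2, 6, 12, 9, 10)

alpha_1=17/2, alpha_2=6, alpha_3=12, alpha_4=9, alpha_5=10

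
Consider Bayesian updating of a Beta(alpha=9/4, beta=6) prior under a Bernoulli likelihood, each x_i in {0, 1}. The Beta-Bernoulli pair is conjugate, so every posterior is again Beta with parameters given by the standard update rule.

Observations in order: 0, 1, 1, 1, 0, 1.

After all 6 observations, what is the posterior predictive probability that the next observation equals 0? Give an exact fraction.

32/57

obs 1: x=0 → posterior Beta(9/4, 7)
obs 2: x=1 → posterior Beta(13/4, 7)
obs 3: x=1 → posterior Beta(17/4, 7)
obs 4: x=1 → posterior Beta(21/4, 7)
obs 5: x=0 → posterior Beta(21/4, 8)
obs 6: x=1 → posterior Beta(25/4, 8)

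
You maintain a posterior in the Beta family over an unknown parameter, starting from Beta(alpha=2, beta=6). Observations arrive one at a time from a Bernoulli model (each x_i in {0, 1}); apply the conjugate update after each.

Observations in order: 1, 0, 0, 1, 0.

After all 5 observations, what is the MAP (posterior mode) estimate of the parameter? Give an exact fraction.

obs 1: x=1 → posterior Beta(3, 6)
obs 2: x=0 → posterior Beta(3, 7)
obs 3: x=0 → posterior Beta(3, 8)
obs 4: x=1 → posterior Beta(4, 8)
obs 5: x=0 → posterior Beta(4, 9)

3/11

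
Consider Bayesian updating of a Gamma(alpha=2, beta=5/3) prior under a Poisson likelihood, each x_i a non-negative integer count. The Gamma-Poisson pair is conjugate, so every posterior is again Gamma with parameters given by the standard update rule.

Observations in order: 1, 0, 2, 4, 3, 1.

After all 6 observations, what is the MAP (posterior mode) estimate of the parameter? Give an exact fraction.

obs 1: x=1 → posterior Gamma(3, 8/3)
obs 2: x=0 → posterior Gamma(3, 11/3)
obs 3: x=2 → posterior Gamma(5, 14/3)
obs 4: x=4 → posterior Gamma(9, 17/3)
obs 5: x=3 → posterior Gamma(12, 20/3)
obs 6: x=1 → posterior Gamma(13, 23/3)

36/23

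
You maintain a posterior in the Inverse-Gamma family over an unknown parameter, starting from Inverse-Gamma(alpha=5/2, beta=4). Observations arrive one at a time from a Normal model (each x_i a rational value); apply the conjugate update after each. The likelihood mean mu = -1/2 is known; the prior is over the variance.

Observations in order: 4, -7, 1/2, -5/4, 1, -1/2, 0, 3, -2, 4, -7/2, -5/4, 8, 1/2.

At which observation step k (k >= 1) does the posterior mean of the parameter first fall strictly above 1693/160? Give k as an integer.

obs 1: x=4 → posterior Inverse-Gamma(3, 113/8)
obs 2: x=-7 → posterior Inverse-Gamma(7/2, 141/4)
obs 3: x=1/2 → posterior Inverse-Gamma(4, 143/4)
obs 4: x=-5/4 → posterior Inverse-Gamma(9/2, 1153/32)
obs 5: x=1 → posterior Inverse-Gamma(5, 1189/32)
obs 6: x=-1/2 → posterior Inverse-Gamma(11/2, 1189/32)
obs 7: x=0 → posterior Inverse-Gamma(6, 1193/32)
obs 8: x=3 → posterior Inverse-Gamma(13/2, 1389/32)
obs 9: x=-2 → posterior Inverse-Gamma(7, 1425/32)
obs 10: x=4 → posterior Inverse-Gamma(15/2, 1749/32)
obs 11: x=-7/2 → posterior Inverse-Gamma(8, 1893/32)
obs 12: x=-5/4 → posterior Inverse-Gamma(17/2, 951/16)
obs 13: x=8 → posterior Inverse-Gamma(9, 1529/16)
obs 14: x=1/2 → posterior Inverse-Gamma(19/2, 1537/16)

k = 2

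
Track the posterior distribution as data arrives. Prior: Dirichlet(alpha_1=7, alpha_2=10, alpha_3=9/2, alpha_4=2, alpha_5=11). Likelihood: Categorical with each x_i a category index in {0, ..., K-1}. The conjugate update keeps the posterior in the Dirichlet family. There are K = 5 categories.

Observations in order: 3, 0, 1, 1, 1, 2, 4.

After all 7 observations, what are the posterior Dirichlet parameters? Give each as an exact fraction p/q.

alpha_1=8, alpha_2=13, alpha_3=11/2, alpha_4=3, alpha_5=12

obs 1: x=3 → posterior Dirichlet(7, 10, 9/2, 3, 11)
obs 2: x=0 → posterior Dirichlet(8, 10, 9/2, 3, 11)
obs 3: x=1 → posterior Dirichlet(8, 11, 9/2, 3, 11)
obs 4: x=1 → posterior Dirichlet(8, 12, 9/2, 3, 11)
obs 5: x=1 → posterior Dirichlet(8, 13, 9/2, 3, 11)
obs 6: x=2 → posterior Dirichlet(8, 13, 11/2, 3, 11)
obs 7: x=4 → posterior Dirichlet(8, 13, 11/2, 3, 12)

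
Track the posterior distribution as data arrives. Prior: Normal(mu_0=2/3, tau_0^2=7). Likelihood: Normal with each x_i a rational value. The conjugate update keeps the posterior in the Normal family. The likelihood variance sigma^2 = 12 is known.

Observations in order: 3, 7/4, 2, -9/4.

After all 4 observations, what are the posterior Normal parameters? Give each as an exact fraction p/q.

mu_0=79/80, tau_0^2=21/10

obs 1: x=3 → posterior Normal(29/19, 84/19)
obs 2: x=7/4 → posterior Normal(165/104, 42/13)
obs 3: x=2 → posterior Normal(221/132, 28/11)
obs 4: x=-9/4 → posterior Normal(79/80, 21/10)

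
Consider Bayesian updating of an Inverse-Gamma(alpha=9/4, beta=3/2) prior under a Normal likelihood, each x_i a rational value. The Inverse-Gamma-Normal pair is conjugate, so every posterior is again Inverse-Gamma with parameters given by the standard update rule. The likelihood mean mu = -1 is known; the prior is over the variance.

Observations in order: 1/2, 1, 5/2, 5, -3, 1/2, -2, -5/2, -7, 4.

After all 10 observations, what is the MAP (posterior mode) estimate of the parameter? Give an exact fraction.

256/33

obs 1: x=1/2 → posterior Inverse-Gamma(11/4, 21/8)
obs 2: x=1 → posterior Inverse-Gamma(13/4, 37/8)
obs 3: x=5/2 → posterior Inverse-Gamma(15/4, 43/4)
obs 4: x=5 → posterior Inverse-Gamma(17/4, 115/4)
obs 5: x=-3 → posterior Inverse-Gamma(19/4, 123/4)
obs 6: x=1/2 → posterior Inverse-Gamma(21/4, 255/8)
obs 7: x=-2 → posterior Inverse-Gamma(23/4, 259/8)
obs 8: x=-5/2 → posterior Inverse-Gamma(25/4, 67/2)
obs 9: x=-7 → posterior Inverse-Gamma(27/4, 103/2)
obs 10: x=4 → posterior Inverse-Gamma(29/4, 64)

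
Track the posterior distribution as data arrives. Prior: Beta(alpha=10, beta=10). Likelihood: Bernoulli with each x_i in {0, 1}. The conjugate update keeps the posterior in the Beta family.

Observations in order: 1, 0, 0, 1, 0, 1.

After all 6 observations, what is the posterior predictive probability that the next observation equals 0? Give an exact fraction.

1/2

obs 1: x=1 → posterior Beta(11, 10)
obs 2: x=0 → posterior Beta(11, 11)
obs 3: x=0 → posterior Beta(11, 12)
obs 4: x=1 → posterior Beta(12, 12)
obs 5: x=0 → posterior Beta(12, 13)
obs 6: x=1 → posterior Beta(13, 13)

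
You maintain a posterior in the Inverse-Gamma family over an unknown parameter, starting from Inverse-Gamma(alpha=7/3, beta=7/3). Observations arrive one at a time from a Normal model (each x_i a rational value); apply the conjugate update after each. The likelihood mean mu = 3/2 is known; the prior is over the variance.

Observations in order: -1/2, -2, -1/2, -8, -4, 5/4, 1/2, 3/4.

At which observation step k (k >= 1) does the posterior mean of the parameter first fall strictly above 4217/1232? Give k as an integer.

obs 1: x=-1/2 → posterior Inverse-Gamma(17/6, 13/3)
obs 2: x=-2 → posterior Inverse-Gamma(10/3, 251/24)
obs 3: x=-1/2 → posterior Inverse-Gamma(23/6, 299/24)
obs 4: x=-8 → posterior Inverse-Gamma(13/3, 691/12)
obs 5: x=-4 → posterior Inverse-Gamma(29/6, 1745/24)
obs 6: x=5/4 → posterior Inverse-Gamma(16/3, 6983/96)
obs 7: x=1/2 → posterior Inverse-Gamma(35/6, 7031/96)
obs 8: x=3/4 → posterior Inverse-Gamma(19/3, 3529/48)

k = 2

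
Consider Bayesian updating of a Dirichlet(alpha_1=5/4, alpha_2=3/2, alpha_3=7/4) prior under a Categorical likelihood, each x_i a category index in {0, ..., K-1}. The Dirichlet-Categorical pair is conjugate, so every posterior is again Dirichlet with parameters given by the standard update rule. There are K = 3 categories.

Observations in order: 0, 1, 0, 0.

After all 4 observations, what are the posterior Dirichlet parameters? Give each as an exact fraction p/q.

alpha_1=17/4, alpha_2=5/2, alpha_3=7/4

obs 1: x=0 → posterior Dirichlet(9/4, 3/2, 7/4)
obs 2: x=1 → posterior Dirichlet(9/4, 5/2, 7/4)
obs 3: x=0 → posterior Dirichlet(13/4, 5/2, 7/4)
obs 4: x=0 → posterior Dirichlet(17/4, 5/2, 7/4)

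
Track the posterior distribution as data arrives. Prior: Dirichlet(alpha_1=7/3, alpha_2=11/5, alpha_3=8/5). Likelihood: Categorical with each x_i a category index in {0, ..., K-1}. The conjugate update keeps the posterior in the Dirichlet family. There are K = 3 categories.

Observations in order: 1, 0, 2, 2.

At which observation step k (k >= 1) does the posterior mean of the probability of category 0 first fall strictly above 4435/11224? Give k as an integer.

obs 1: x=1 → posterior Dirichlet(7/3, 16/5, 8/5)
obs 2: x=0 → posterior Dirichlet(10/3, 16/5, 8/5)
obs 3: x=2 → posterior Dirichlet(10/3, 16/5, 13/5)
obs 4: x=2 → posterior Dirichlet(10/3, 16/5, 18/5)

k = 2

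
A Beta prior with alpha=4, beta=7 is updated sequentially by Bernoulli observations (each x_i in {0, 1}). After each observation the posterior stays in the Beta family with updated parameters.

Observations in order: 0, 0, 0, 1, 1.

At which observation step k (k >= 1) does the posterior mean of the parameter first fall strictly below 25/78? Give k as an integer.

obs 1: x=0 → posterior Beta(4, 8)
obs 2: x=0 → posterior Beta(4, 9)
obs 3: x=0 → posterior Beta(4, 10)
obs 4: x=1 → posterior Beta(5, 10)
obs 5: x=1 → posterior Beta(6, 10)

k = 2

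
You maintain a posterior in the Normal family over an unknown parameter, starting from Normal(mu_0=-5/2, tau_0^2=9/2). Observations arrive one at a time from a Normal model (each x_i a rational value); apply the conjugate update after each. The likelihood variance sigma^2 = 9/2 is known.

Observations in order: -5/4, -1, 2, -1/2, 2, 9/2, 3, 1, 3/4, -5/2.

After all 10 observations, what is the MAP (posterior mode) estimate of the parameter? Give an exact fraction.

1/2

obs 1: x=-5/4 → posterior Normal(-15/8, 9/4)
obs 2: x=-1 → posterior Normal(-19/12, 3/2)
obs 3: x=2 → posterior Normal(-11/16, 9/8)
obs 4: x=-1/2 → posterior Normal(-13/20, 9/10)
obs 5: x=2 → posterior Normal(-5/24, 3/4)
obs 6: x=9/2 → posterior Normal(13/28, 9/14)
obs 7: x=3 → posterior Normal(25/32, 9/16)
obs 8: x=1 → posterior Normal(29/36, 1/2)
obs 9: x=3/4 → posterior Normal(4/5, 9/20)
obs 10: x=-5/2 → posterior Normal(1/2, 9/22)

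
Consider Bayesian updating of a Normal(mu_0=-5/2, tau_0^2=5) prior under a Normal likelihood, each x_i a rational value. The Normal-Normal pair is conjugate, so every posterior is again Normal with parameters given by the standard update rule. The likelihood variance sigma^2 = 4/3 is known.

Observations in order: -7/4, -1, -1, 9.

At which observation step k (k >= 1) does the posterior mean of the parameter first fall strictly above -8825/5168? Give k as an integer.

obs 1: x=-7/4 → posterior Normal(-145/76, 20/19)
obs 2: x=-1 → posterior Normal(-205/136, 10/17)
obs 3: x=-1 → posterior Normal(-265/196, 20/49)
obs 4: x=9 → posterior Normal(275/256, 5/16)

k = 2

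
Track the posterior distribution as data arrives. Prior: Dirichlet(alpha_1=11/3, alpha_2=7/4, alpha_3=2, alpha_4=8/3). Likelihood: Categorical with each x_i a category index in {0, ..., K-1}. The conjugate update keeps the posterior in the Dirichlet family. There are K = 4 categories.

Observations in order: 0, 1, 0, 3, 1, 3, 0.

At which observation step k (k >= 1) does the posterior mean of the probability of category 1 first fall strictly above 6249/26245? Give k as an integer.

obs 1: x=0 → posterior Dirichlet(14/3, 7/4, 2, 8/3)
obs 2: x=1 → posterior Dirichlet(14/3, 11/4, 2, 8/3)
obs 3: x=0 → posterior Dirichlet(17/3, 11/4, 2, 8/3)
obs 4: x=3 → posterior Dirichlet(17/3, 11/4, 2, 11/3)
obs 5: x=1 → posterior Dirichlet(17/3, 15/4, 2, 11/3)
obs 6: x=3 → posterior Dirichlet(17/3, 15/4, 2, 14/3)
obs 7: x=0 → posterior Dirichlet(20/3, 15/4, 2, 14/3)

k = 5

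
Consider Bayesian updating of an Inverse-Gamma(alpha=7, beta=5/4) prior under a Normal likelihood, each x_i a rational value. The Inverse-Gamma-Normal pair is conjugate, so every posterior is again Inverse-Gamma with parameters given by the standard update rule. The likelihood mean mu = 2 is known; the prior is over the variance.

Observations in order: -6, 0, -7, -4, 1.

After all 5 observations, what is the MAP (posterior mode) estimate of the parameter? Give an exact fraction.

377/42

obs 1: x=-6 → posterior Inverse-Gamma(15/2, 133/4)
obs 2: x=0 → posterior Inverse-Gamma(8, 141/4)
obs 3: x=-7 → posterior Inverse-Gamma(17/2, 303/4)
obs 4: x=-4 → posterior Inverse-Gamma(9, 375/4)
obs 5: x=1 → posterior Inverse-Gamma(19/2, 377/4)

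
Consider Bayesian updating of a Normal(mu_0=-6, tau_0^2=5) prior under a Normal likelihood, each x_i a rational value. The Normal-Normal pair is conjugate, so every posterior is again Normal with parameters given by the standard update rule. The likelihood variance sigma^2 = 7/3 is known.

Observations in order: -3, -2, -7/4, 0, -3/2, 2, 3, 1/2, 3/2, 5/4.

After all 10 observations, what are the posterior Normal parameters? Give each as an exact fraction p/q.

obs 1: x=-3 → posterior Normal(-87/22, 35/22)
obs 2: x=-2 → posterior Normal(-117/37, 35/37)
obs 3: x=-7/4 → posterior Normal(-573/208, 35/52)
obs 4: x=0 → posterior Normal(-573/268, 35/67)
obs 5: x=-3/2 → posterior Normal(-663/328, 35/82)
obs 6: x=2 → posterior Normal(-543/388, 35/97)
obs 7: x=3 → posterior Normal(-363/448, 5/16)
obs 8: x=1/2 → posterior Normal(-333/508, 35/127)
obs 9: x=3/2 → posterior Normal(-243/568, 35/142)
obs 10: x=5/4 → posterior Normal(-42/157, 35/157)

mu_0=-42/157, tau_0^2=35/157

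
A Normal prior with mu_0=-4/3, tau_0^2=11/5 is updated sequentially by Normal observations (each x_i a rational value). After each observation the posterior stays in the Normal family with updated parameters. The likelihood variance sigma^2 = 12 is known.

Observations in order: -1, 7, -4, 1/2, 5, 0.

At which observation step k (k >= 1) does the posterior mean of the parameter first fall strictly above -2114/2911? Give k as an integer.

k = 2

obs 1: x=-1 → posterior Normal(-91/71, 132/71)
obs 2: x=7 → posterior Normal(-7/41, 66/41)
obs 3: x=-4 → posterior Normal(-58/93, 44/31)
obs 4: x=1/2 → posterior Normal(-105/208, 33/26)
obs 5: x=5 → posterior Normal(1/46, 132/115)
obs 6: x=0 → posterior Normal(5/252, 22/21)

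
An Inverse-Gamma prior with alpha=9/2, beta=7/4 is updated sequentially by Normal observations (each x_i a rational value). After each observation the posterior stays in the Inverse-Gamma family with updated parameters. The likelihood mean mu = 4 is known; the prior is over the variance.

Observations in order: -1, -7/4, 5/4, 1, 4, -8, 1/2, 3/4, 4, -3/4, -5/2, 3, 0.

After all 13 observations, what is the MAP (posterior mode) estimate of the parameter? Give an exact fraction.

obs 1: x=-1 → posterior Inverse-Gamma(5, 57/4)
obs 2: x=-7/4 → posterior Inverse-Gamma(11/2, 985/32)
obs 3: x=5/4 → posterior Inverse-Gamma(6, 553/16)
obs 4: x=1 → posterior Inverse-Gamma(13/2, 625/16)
obs 5: x=4 → posterior Inverse-Gamma(7, 625/16)
obs 6: x=-8 → posterior Inverse-Gamma(15/2, 1777/16)
obs 7: x=1/2 → posterior Inverse-Gamma(8, 1875/16)
obs 8: x=3/4 → posterior Inverse-Gamma(17/2, 3919/32)
obs 9: x=4 → posterior Inverse-Gamma(9, 3919/32)
obs 10: x=-3/4 → posterior Inverse-Gamma(19/2, 535/4)
obs 11: x=-5/2 → posterior Inverse-Gamma(10, 1239/8)
obs 12: x=3 → posterior Inverse-Gamma(21/2, 1243/8)
obs 13: x=0 → posterior Inverse-Gamma(11, 1307/8)

1307/96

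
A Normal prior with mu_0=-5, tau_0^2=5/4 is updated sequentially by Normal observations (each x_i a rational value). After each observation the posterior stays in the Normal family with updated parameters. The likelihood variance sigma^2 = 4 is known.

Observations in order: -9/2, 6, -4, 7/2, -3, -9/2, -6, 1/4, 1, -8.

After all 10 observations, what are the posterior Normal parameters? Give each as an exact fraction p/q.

obs 1: x=-9/2 → posterior Normal(-205/42, 20/21)
obs 2: x=6 → posterior Normal(-145/52, 10/13)
obs 3: x=-4 → posterior Normal(-185/62, 20/31)
obs 4: x=7/2 → posterior Normal(-25/12, 5/9)
obs 5: x=-3 → posterior Normal(-90/41, 20/41)
obs 6: x=-9/2 → posterior Normal(-225/92, 10/23)
obs 7: x=-6 → posterior Normal(-95/34, 20/51)
obs 8: x=1/4 → posterior Normal(-565/224, 5/14)
obs 9: x=1 → posterior Normal(-545/244, 20/61)
obs 10: x=-8 → posterior Normal(-235/88, 10/33)

mu_0=-235/88, tau_0^2=10/33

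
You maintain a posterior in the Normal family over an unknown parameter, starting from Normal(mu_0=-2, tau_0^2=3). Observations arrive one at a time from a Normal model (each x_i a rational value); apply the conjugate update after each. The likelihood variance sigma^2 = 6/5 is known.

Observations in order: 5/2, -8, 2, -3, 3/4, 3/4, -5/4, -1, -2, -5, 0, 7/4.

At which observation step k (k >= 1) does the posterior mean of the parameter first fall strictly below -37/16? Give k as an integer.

k = 2

obs 1: x=5/2 → posterior Normal(17/14, 6/7)
obs 2: x=-8 → posterior Normal(-21/8, 1/2)
obs 3: x=2 → posterior Normal(-43/34, 6/17)
obs 4: x=-3 → posterior Normal(-73/44, 3/11)
obs 5: x=3/4 → posterior Normal(-131/108, 2/9)
obs 6: x=3/4 → posterior Normal(-29/32, 3/16)
obs 7: x=-5/4 → posterior Normal(-141/148, 6/37)
obs 8: x=-1 → posterior Normal(-23/24, 1/7)
obs 9: x=-2 → posterior Normal(-201/188, 6/47)
obs 10: x=-5 → posterior Normal(-301/208, 3/26)
obs 11: x=0 → posterior Normal(-301/228, 2/19)
obs 12: x=7/4 → posterior Normal(-133/124, 3/31)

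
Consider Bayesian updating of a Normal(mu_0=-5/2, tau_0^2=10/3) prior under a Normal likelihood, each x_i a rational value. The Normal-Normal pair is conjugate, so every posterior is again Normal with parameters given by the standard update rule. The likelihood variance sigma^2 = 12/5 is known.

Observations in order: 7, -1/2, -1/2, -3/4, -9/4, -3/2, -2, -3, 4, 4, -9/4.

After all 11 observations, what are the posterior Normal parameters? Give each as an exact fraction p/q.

mu_0=45/1172, tau_0^2=60/293

obs 1: x=7 → posterior Normal(130/43, 60/43)
obs 2: x=-1/2 → posterior Normal(235/136, 15/17)
obs 3: x=-1/2 → posterior Normal(35/31, 20/31)
obs 4: x=-3/4 → posterior Normal(345/472, 30/59)
obs 5: x=-9/4 → posterior Normal(30/143, 60/143)
obs 6: x=-3/2 → posterior Normal(-5/112, 5/14)
obs 7: x=-2 → posterior Normal(-115/386, 60/193)
obs 8: x=-3 → posterior Normal(-265/436, 30/109)
obs 9: x=4 → posterior Normal(-65/486, 20/81)
obs 10: x=4 → posterior Normal(135/536, 15/67)
obs 11: x=-9/4 → posterior Normal(45/1172, 60/293)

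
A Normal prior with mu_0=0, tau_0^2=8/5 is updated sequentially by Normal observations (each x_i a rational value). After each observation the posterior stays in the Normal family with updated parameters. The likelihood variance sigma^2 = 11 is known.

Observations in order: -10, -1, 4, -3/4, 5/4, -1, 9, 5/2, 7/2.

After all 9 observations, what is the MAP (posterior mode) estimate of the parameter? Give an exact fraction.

60/127

obs 1: x=-10 → posterior Normal(-80/63, 88/63)
obs 2: x=-1 → posterior Normal(-88/71, 88/71)
obs 3: x=4 → posterior Normal(-56/79, 88/79)
obs 4: x=-3/4 → posterior Normal(-62/87, 88/87)
obs 5: x=5/4 → posterior Normal(-52/95, 88/95)
obs 6: x=-1 → posterior Normal(-60/103, 88/103)
obs 7: x=9 → posterior Normal(4/37, 88/111)
obs 8: x=5/2 → posterior Normal(32/119, 88/119)
obs 9: x=7/2 → posterior Normal(60/127, 88/127)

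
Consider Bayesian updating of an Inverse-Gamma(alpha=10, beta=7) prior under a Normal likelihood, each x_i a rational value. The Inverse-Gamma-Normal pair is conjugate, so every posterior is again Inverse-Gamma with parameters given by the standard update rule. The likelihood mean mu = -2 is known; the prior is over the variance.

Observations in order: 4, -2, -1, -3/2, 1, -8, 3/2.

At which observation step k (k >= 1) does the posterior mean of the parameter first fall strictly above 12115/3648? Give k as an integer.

k = 6

obs 1: x=4 → posterior Inverse-Gamma(21/2, 25)
obs 2: x=-2 → posterior Inverse-Gamma(11, 25)
obs 3: x=-1 → posterior Inverse-Gamma(23/2, 51/2)
obs 4: x=-3/2 → posterior Inverse-Gamma(12, 205/8)
obs 5: x=1 → posterior Inverse-Gamma(25/2, 241/8)
obs 6: x=-8 → posterior Inverse-Gamma(13, 385/8)
obs 7: x=3/2 → posterior Inverse-Gamma(27/2, 217/4)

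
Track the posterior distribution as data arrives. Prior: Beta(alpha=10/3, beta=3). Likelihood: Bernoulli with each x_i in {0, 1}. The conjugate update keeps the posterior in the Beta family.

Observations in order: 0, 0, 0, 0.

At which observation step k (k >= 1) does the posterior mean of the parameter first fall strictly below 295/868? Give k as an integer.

obs 1: x=0 → posterior Beta(10/3, 4)
obs 2: x=0 → posterior Beta(10/3, 5)
obs 3: x=0 → posterior Beta(10/3, 6)
obs 4: x=0 → posterior Beta(10/3, 7)

k = 4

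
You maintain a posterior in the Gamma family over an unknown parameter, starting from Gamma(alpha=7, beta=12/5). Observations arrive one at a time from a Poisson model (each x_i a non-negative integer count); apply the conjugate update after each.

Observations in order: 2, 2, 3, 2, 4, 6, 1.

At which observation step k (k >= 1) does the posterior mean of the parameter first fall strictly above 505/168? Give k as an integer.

obs 1: x=2 → posterior Gamma(9, 17/5)
obs 2: x=2 → posterior Gamma(11, 22/5)
obs 3: x=3 → posterior Gamma(14, 27/5)
obs 4: x=2 → posterior Gamma(16, 32/5)
obs 5: x=4 → posterior Gamma(20, 37/5)
obs 6: x=6 → posterior Gamma(26, 42/5)
obs 7: x=1 → posterior Gamma(27, 47/5)

k = 6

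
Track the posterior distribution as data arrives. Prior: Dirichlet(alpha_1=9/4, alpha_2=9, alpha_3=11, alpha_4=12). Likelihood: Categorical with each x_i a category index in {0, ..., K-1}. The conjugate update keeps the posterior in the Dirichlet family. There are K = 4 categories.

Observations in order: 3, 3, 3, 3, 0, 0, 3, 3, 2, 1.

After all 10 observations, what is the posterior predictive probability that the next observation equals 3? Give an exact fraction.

obs 1: x=3 → posterior Dirichlet(9/4, 9, 11, 13)
obs 2: x=3 → posterior Dirichlet(9/4, 9, 11, 14)
obs 3: x=3 → posterior Dirichlet(9/4, 9, 11, 15)
obs 4: x=3 → posterior Dirichlet(9/4, 9, 11, 16)
obs 5: x=0 → posterior Dirichlet(13/4, 9, 11, 16)
obs 6: x=0 → posterior Dirichlet(17/4, 9, 11, 16)
obs 7: x=3 → posterior Dirichlet(17/4, 9, 11, 17)
obs 8: x=3 → posterior Dirichlet(17/4, 9, 11, 18)
obs 9: x=2 → posterior Dirichlet(17/4, 9, 12, 18)
obs 10: x=1 → posterior Dirichlet(17/4, 10, 12, 18)

24/59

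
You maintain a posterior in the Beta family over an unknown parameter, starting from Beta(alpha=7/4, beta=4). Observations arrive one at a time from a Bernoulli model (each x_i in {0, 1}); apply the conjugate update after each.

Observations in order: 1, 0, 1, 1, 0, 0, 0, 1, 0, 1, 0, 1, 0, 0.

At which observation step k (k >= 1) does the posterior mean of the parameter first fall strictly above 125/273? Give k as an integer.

obs 1: x=1 → posterior Beta(11/4, 4)
obs 2: x=0 → posterior Beta(11/4, 5)
obs 3: x=1 → posterior Beta(15/4, 5)
obs 4: x=1 → posterior Beta(19/4, 5)
obs 5: x=0 → posterior Beta(19/4, 6)
obs 6: x=0 → posterior Beta(19/4, 7)
obs 7: x=0 → posterior Beta(19/4, 8)
obs 8: x=1 → posterior Beta(23/4, 8)
obs 9: x=0 → posterior Beta(23/4, 9)
obs 10: x=1 → posterior Beta(27/4, 9)
obs 11: x=0 → posterior Beta(27/4, 10)
obs 12: x=1 → posterior Beta(31/4, 10)
obs 13: x=0 → posterior Beta(31/4, 11)
obs 14: x=0 → posterior Beta(31/4, 12)

k = 4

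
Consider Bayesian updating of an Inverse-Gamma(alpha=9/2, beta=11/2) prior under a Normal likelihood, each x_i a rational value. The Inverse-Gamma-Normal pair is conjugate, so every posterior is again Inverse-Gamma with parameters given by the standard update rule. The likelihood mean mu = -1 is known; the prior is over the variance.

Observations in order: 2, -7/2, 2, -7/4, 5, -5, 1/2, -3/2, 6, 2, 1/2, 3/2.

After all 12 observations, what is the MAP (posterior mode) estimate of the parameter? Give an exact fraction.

2509/368

obs 1: x=2 → posterior Inverse-Gamma(5, 10)
obs 2: x=-7/2 → posterior Inverse-Gamma(11/2, 105/8)
obs 3: x=2 → posterior Inverse-Gamma(6, 141/8)
obs 4: x=-7/4 → posterior Inverse-Gamma(13/2, 573/32)
obs 5: x=5 → posterior Inverse-Gamma(7, 1149/32)
obs 6: x=-5 → posterior Inverse-Gamma(15/2, 1405/32)
obs 7: x=1/2 → posterior Inverse-Gamma(8, 1441/32)
obs 8: x=-3/2 → posterior Inverse-Gamma(17/2, 1445/32)
obs 9: x=6 → posterior Inverse-Gamma(9, 2229/32)
obs 10: x=2 → posterior Inverse-Gamma(19/2, 2373/32)
obs 11: x=1/2 → posterior Inverse-Gamma(10, 2409/32)
obs 12: x=3/2 → posterior Inverse-Gamma(21/2, 2509/32)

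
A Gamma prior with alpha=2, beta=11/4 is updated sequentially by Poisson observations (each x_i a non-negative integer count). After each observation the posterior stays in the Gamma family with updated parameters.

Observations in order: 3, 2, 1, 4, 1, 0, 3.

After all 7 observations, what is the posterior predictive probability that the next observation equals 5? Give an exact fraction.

obs 1: x=3 → posterior Gamma(5, 15/4)
obs 2: x=2 → posterior Gamma(7, 19/4)
obs 3: x=1 → posterior Gamma(8, 23/4)
obs 4: x=4 → posterior Gamma(12, 27/4)
obs 5: x=1 → posterior Gamma(13, 31/4)
obs 6: x=0 → posterior Gamma(13, 35/4)
obs 7: x=3 → posterior Gamma(16, 39/4)

454754943425279995291115008966656/20083415214428110320965436874242043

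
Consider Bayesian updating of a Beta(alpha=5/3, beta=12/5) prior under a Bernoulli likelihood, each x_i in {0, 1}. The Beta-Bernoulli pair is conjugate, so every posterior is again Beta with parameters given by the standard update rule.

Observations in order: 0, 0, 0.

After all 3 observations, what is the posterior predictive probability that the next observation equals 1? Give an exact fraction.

obs 1: x=0 → posterior Beta(5/3, 17/5)
obs 2: x=0 → posterior Beta(5/3, 22/5)
obs 3: x=0 → posterior Beta(5/3, 27/5)

25/106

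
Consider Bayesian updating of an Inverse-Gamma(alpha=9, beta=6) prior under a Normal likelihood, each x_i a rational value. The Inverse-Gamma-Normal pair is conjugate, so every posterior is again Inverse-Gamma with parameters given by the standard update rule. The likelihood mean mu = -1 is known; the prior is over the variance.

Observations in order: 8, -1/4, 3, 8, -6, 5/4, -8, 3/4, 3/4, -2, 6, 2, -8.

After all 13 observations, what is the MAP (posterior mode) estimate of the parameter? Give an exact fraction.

1535/132

obs 1: x=8 → posterior Inverse-Gamma(19/2, 93/2)
obs 2: x=-1/4 → posterior Inverse-Gamma(10, 1497/32)
obs 3: x=3 → posterior Inverse-Gamma(21/2, 1753/32)
obs 4: x=8 → posterior Inverse-Gamma(11, 3049/32)
obs 5: x=-6 → posterior Inverse-Gamma(23/2, 3449/32)
obs 6: x=5/4 → posterior Inverse-Gamma(12, 1765/16)
obs 7: x=-8 → posterior Inverse-Gamma(25/2, 2157/16)
obs 8: x=3/4 → posterior Inverse-Gamma(13, 4363/32)
obs 9: x=3/4 → posterior Inverse-Gamma(27/2, 1103/8)
obs 10: x=-2 → posterior Inverse-Gamma(14, 1107/8)
obs 11: x=6 → posterior Inverse-Gamma(29/2, 1303/8)
obs 12: x=2 → posterior Inverse-Gamma(15, 1339/8)
obs 13: x=-8 → posterior Inverse-Gamma(31/2, 1535/8)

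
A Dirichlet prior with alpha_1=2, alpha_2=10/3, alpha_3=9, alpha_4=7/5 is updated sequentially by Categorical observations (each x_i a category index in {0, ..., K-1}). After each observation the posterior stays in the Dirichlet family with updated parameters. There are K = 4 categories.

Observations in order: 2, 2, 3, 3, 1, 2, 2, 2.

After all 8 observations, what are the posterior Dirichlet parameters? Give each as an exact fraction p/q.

alpha_1=2, alpha_2=13/3, alpha_3=14, alpha_4=17/5

obs 1: x=2 → posterior Dirichlet(2, 10/3, 10, 7/5)
obs 2: x=2 → posterior Dirichlet(2, 10/3, 11, 7/5)
obs 3: x=3 → posterior Dirichlet(2, 10/3, 11, 12/5)
obs 4: x=3 → posterior Dirichlet(2, 10/3, 11, 17/5)
obs 5: x=1 → posterior Dirichlet(2, 13/3, 11, 17/5)
obs 6: x=2 → posterior Dirichlet(2, 13/3, 12, 17/5)
obs 7: x=2 → posterior Dirichlet(2, 13/3, 13, 17/5)
obs 8: x=2 → posterior Dirichlet(2, 13/3, 14, 17/5)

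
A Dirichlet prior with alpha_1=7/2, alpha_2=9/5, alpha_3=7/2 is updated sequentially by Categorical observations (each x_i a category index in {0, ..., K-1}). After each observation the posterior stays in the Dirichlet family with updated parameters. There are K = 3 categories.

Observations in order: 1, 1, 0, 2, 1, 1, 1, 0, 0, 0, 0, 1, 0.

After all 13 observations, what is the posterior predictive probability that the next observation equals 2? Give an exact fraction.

obs 1: x=1 → posterior Dirichlet(7/2, 14/5, 7/2)
obs 2: x=1 → posterior Dirichlet(7/2, 19/5, 7/2)
obs 3: x=0 → posterior Dirichlet(9/2, 19/5, 7/2)
obs 4: x=2 → posterior Dirichlet(9/2, 19/5, 9/2)
obs 5: x=1 → posterior Dirichlet(9/2, 24/5, 9/2)
obs 6: x=1 → posterior Dirichlet(9/2, 29/5, 9/2)
obs 7: x=1 → posterior Dirichlet(9/2, 34/5, 9/2)
obs 8: x=0 → posterior Dirichlet(11/2, 34/5, 9/2)
obs 9: x=0 → posterior Dirichlet(13/2, 34/5, 9/2)
obs 10: x=0 → posterior Dirichlet(15/2, 34/5, 9/2)
obs 11: x=0 → posterior Dirichlet(17/2, 34/5, 9/2)
obs 12: x=1 → posterior Dirichlet(17/2, 39/5, 9/2)
obs 13: x=0 → posterior Dirichlet(19/2, 39/5, 9/2)

45/218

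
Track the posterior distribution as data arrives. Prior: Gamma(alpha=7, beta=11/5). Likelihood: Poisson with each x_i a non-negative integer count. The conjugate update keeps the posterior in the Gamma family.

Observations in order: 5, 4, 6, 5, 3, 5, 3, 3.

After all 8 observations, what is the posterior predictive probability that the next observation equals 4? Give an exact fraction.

obs 1: x=5 → posterior Gamma(12, 16/5)
obs 2: x=4 → posterior Gamma(16, 21/5)
obs 3: x=6 → posterior Gamma(22, 26/5)
obs 4: x=5 → posterior Gamma(27, 31/5)
obs 5: x=3 → posterior Gamma(30, 36/5)
obs 6: x=5 → posterior Gamma(35, 41/5)
obs 7: x=3 → posterior Gamma(38, 46/5)
obs 8: x=3 → posterior Gamma(41, 51/5)

124137282740583956541228860745602080584237309431213435940399020706112765651875/665829718201500876128702155571059615134907873978163472487787291738569145581568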